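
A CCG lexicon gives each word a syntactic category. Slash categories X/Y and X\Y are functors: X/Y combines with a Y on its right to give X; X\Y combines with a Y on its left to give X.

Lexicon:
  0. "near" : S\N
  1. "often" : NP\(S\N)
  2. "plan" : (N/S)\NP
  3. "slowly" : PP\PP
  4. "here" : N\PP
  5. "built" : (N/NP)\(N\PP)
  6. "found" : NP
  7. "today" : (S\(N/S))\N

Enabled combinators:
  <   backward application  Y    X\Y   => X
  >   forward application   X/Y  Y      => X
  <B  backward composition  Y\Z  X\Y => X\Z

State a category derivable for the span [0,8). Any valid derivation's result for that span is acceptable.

[0,8] S   <
  [0,3] N/S   <
    [0,2] NP   <
      [0,1] "near" : S\N
      [1,2] "often" : NP\(S\N)
    [2,3] "plan" : (N/S)\NP
  [3,8] S\(N/S)   <
    [3,7] N   >
      [3,6] N/NP   <
        [3,5] N\PP   <B
          [3,4] "slowly" : PP\PP
          [4,5] "here" : N\PP
        [5,6] "built" : (N/NP)\(N\PP)
      [6,7] "found" : NP
    [7,8] "today" : (S\(N/S))\N

S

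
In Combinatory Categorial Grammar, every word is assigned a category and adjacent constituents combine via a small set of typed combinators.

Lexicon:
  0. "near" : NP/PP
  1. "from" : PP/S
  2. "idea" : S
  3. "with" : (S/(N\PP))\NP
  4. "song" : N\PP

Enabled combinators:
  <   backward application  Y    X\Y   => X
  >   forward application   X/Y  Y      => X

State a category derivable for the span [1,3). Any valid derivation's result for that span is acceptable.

PP

[0,5] S   >
  [0,4] S/(N\PP)   <
    [0,3] NP   >
      [0,1] "near" : NP/PP
      [1,3] PP   >
        [1,2] "from" : PP/S
        [2,3] "idea" : S
    [3,4] "with" : (S/(N\PP))\NP
  [4,5] "song" : N\PP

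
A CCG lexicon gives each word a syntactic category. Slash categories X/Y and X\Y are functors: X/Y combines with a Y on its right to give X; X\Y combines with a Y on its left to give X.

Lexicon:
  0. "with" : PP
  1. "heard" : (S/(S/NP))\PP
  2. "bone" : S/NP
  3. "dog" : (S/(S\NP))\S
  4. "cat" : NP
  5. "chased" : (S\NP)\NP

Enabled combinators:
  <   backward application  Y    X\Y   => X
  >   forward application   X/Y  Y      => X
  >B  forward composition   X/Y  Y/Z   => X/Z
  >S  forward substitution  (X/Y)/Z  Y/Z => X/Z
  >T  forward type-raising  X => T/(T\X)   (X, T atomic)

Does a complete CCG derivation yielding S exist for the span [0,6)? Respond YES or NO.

[0,6] S   >
  [0,4] S/(S\NP)   <
    [0,3] S   >
      [0,2] S/(S/NP)   <
        [0,1] "with" : PP
        [1,2] "heard" : (S/(S/NP))\PP
      [2,3] "bone" : S/NP
    [3,4] "dog" : (S/(S\NP))\S
  [4,6] S\NP   <
    [4,5] "cat" : NP
    [5,6] "chased" : (S\NP)\NP

YES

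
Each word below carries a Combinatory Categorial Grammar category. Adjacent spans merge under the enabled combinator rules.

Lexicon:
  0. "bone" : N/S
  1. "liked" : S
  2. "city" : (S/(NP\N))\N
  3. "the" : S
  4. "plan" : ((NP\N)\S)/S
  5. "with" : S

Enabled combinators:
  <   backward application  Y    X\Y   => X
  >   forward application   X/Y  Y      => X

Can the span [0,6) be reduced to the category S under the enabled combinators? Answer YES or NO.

YES

[0,6] S   >
  [0,3] S/(NP\N)   <
    [0,2] N   >
      [0,1] "bone" : N/S
      [1,2] "liked" : S
    [2,3] "city" : (S/(NP\N))\N
  [3,6] NP\N   <
    [3,4] "the" : S
    [4,6] (NP\N)\S   >
      [4,5] "plan" : ((NP\N)\S)/S
      [5,6] "with" : S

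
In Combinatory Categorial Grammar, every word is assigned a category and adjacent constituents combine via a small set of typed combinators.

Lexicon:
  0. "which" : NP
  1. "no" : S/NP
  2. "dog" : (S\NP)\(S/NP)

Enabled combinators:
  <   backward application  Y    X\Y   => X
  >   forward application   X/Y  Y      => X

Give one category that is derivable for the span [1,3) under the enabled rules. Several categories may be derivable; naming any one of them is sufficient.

[0,3] S   <
  [0,1] "which" : NP
  [1,3] S\NP   <
    [1,2] "no" : S/NP
    [2,3] "dog" : (S\NP)\(S/NP)

S\NP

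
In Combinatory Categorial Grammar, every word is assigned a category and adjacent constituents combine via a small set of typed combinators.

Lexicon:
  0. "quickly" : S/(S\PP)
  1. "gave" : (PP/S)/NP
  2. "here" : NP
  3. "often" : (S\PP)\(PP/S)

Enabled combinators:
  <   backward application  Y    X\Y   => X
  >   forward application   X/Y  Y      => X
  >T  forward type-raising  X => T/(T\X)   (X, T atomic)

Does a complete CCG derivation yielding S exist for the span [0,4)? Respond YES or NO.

YES

[0,4] S   >
  [0,1] "quickly" : S/(S\PP)
  [1,4] S\PP   <
    [1,3] PP/S   >
      [1,2] "gave" : (PP/S)/NP
      [2,3] "here" : NP
    [3,4] "often" : (S\PP)\(PP/S)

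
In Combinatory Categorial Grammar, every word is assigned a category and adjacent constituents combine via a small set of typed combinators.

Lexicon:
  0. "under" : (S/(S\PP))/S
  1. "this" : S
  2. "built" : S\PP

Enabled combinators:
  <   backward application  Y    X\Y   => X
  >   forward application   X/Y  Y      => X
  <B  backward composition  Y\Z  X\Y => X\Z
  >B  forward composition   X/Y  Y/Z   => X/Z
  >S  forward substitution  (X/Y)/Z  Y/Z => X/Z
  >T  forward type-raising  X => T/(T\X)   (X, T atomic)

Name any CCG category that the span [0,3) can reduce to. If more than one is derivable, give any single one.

[0,3] S   >
  [0,2] S/(S\PP)   >
    [0,1] "under" : (S/(S\PP))/S
    [1,2] "this" : S
  [2,3] "built" : S\PP

S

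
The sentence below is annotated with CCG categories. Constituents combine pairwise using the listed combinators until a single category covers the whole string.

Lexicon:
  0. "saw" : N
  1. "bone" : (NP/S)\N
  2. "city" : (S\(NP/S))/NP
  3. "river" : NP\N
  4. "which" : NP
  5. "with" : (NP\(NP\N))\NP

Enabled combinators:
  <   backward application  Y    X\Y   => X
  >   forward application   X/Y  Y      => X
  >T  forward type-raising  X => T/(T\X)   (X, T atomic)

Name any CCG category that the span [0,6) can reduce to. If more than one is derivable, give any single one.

[0,6] S   <
  [0,2] NP/S   <
    [0,1] "saw" : N
    [1,2] "bone" : (NP/S)\N
  [2,6] S\(NP/S)   >
    [2,3] "city" : (S\(NP/S))/NP
    [3,6] NP   <
      [3,4] "river" : NP\N
      [4,6] NP\(NP\N)   <
        [4,5] "which" : NP
        [5,6] "with" : (NP\(NP\N))\NP

S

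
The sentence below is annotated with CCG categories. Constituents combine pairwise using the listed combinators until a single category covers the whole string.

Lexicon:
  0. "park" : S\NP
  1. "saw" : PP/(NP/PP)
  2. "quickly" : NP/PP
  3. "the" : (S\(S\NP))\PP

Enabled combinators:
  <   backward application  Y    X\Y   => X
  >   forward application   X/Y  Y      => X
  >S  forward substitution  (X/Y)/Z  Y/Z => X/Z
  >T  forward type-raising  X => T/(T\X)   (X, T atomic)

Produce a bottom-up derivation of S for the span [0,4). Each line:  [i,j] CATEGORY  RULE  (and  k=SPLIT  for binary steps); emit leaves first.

[0,4] S   <
  [0,1] "park" : S\NP
  [1,4] S\(S\NP)   <
    [1,3] PP   >
      [1,2] "saw" : PP/(NP/PP)
      [2,3] "quickly" : NP/PP
    [3,4] "the" : (S\(S\NP))\PP

[0,1] S\NP  lex  "park"
[1,2] PP/(NP/PP)  lex  "saw"
[2,3] NP/PP  lex  "quickly"
[1,3] PP  >  k=2
[3,4] (S\(S\NP))\PP  lex  "the"
[1,4] S\(S\NP)  <  k=3
[0,4] S  <  k=1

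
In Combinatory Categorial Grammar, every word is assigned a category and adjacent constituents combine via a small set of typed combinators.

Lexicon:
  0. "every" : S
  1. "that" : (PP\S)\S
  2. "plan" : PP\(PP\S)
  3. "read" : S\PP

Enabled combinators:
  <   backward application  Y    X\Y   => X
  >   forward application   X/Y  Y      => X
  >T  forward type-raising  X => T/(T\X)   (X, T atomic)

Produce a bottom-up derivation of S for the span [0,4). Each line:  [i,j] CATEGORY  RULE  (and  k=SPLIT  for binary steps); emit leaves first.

[0,4] S   <
  [0,3] PP   <
    [0,2] PP\S   <
      [0,1] "every" : S
      [1,2] "that" : (PP\S)\S
    [2,3] "plan" : PP\(PP\S)
  [3,4] "read" : S\PP

[0,1] S  lex  "every"
[1,2] (PP\S)\S  lex  "that"
[0,2] PP\S  <  k=1
[2,3] PP\(PP\S)  lex  "plan"
[0,3] PP  <  k=2
[3,4] S\PP  lex  "read"
[0,4] S  <  k=3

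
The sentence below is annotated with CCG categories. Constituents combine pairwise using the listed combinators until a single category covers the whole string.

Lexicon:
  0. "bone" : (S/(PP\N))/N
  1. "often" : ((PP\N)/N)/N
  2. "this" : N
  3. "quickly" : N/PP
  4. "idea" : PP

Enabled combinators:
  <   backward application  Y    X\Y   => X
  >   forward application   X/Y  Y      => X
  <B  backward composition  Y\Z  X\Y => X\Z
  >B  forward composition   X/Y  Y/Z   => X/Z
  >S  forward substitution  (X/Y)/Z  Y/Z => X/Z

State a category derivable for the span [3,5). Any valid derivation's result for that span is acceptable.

[0,5] S   >
  [0,3] S/N   >S
    [0,1] "bone" : (S/(PP\N))/N
    [1,3] (PP\N)/N   >
      [1,2] "often" : ((PP\N)/N)/N
      [2,3] "this" : N
  [3,5] N   >
    [3,4] "quickly" : N/PP
    [4,5] "idea" : PP

N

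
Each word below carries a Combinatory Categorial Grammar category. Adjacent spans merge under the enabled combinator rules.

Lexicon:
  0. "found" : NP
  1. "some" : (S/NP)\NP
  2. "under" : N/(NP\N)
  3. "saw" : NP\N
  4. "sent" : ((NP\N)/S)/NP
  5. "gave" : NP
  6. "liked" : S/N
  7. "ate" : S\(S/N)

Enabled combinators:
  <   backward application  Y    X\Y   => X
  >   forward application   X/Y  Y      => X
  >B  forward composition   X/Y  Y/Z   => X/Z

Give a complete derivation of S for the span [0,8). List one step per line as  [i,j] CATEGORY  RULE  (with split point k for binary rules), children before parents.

[0,1] NP  lex  "found"
[1,2] (S/NP)\NP  lex  "some"
[0,2] S/NP  <  k=1
[2,3] N/(NP\N)  lex  "under"
[3,4] NP\N  lex  "saw"
[2,4] N  >  k=3
[4,5] ((NP\N)/S)/NP  lex  "sent"
[5,6] NP  lex  "gave"
[4,6] (NP\N)/S  >  k=5
[6,7] S/N  lex  "liked"
[7,8] S\(S/N)  lex  "ate"
[6,8] S  <  k=7
[4,8] NP\N  >  k=6
[2,8] NP  <  k=4
[0,8] S  >  k=2

[0,8] S   >
  [0,2] S/NP   <
    [0,1] "found" : NP
    [1,2] "some" : (S/NP)\NP
  [2,8] NP   <
    [2,4] N   >
      [2,3] "under" : N/(NP\N)
      [3,4] "saw" : NP\N
    [4,8] NP\N   >
      [4,6] (NP\N)/S   >
        [4,5] "sent" : ((NP\N)/S)/NP
        [5,6] "gave" : NP
      [6,8] S   <
        [6,7] "liked" : S/N
        [7,8] "ate" : S\(S/N)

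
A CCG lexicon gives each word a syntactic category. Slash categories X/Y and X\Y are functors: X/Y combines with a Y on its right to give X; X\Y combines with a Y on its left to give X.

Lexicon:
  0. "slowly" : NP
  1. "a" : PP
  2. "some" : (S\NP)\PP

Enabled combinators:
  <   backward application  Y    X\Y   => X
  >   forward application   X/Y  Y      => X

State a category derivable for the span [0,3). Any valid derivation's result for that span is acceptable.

S

[0,3] S   <
  [0,1] "slowly" : NP
  [1,3] S\NP   <
    [1,2] "a" : PP
    [2,3] "some" : (S\NP)\PP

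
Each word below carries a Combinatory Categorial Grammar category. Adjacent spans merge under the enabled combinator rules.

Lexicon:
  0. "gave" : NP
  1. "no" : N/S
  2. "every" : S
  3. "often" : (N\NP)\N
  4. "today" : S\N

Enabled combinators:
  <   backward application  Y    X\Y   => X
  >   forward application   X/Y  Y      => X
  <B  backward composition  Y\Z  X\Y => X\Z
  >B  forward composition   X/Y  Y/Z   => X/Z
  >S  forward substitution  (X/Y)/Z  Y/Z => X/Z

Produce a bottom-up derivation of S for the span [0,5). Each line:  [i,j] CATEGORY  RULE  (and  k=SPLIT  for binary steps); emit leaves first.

[0,1] NP  lex  "gave"
[1,2] N/S  lex  "no"
[2,3] S  lex  "every"
[1,3] N  >  k=2
[3,4] (N\NP)\N  lex  "often"
[1,4] N\NP  <  k=3
[4,5] S\N  lex  "today"
[1,5] S\NP  <B  k=4
[0,5] S  <  k=1

[0,5] S   <
  [0,1] "gave" : NP
  [1,5] S\NP   <B
    [1,4] N\NP   <
      [1,3] N   >
        [1,2] "no" : N/S
        [2,3] "every" : S
      [3,4] "often" : (N\NP)\N
    [4,5] "today" : S\N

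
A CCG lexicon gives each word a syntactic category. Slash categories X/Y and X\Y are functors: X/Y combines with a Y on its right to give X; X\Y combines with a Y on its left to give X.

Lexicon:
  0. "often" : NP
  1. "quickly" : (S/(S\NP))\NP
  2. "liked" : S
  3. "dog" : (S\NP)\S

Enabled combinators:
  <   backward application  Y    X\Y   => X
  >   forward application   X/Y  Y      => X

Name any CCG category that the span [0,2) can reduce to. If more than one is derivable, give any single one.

[0,4] S   >
  [0,2] S/(S\NP)   <
    [0,1] "often" : NP
    [1,2] "quickly" : (S/(S\NP))\NP
  [2,4] S\NP   <
    [2,3] "liked" : S
    [3,4] "dog" : (S\NP)\S

S/(S\NP)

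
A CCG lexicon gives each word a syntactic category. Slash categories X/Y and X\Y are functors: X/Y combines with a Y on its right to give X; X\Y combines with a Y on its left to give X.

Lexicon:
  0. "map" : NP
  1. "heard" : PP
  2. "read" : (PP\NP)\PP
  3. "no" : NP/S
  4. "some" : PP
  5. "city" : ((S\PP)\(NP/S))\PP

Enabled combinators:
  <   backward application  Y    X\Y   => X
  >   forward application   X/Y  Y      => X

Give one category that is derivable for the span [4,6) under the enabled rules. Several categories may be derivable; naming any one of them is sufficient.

(S\PP)\(NP/S)

[0,6] S   <
  [0,3] PP   <
    [0,1] "map" : NP
    [1,3] PP\NP   <
      [1,2] "heard" : PP
      [2,3] "read" : (PP\NP)\PP
  [3,6] S\PP   <
    [3,4] "no" : NP/S
    [4,6] (S\PP)\(NP/S)   <
      [4,5] "some" : PP
      [5,6] "city" : ((S\PP)\(NP/S))\PP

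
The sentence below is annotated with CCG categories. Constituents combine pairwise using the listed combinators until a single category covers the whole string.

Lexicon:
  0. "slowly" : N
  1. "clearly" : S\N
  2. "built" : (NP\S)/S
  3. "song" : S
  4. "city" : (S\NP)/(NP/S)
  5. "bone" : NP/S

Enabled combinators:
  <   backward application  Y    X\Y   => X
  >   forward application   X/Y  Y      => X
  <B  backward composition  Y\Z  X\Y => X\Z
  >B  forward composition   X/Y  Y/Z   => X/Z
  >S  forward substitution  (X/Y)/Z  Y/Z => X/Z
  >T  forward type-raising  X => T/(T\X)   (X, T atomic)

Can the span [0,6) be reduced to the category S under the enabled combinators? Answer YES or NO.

YES

[0,6] S   <
  [0,4] NP   <
    [0,2] S   <
      [0,1] "slowly" : N
      [1,2] "clearly" : S\N
    [2,4] NP\S   >
      [2,3] "built" : (NP\S)/S
      [3,4] "song" : S
  [4,6] S\NP   >
    [4,5] "city" : (S\NP)/(NP/S)
    [5,6] "bone" : NP/S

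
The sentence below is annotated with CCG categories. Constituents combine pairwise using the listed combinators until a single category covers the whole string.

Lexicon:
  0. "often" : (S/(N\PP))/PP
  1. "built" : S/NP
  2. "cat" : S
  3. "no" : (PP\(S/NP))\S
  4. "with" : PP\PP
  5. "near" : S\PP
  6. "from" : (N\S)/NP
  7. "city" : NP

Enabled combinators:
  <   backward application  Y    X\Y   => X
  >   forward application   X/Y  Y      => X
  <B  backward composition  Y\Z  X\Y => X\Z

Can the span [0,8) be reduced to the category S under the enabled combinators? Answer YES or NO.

[0,8] S   >
  [0,4] S/(N\PP)   >
    [0,1] "often" : (S/(N\PP))/PP
    [1,4] PP   <
      [1,2] "built" : S/NP
      [2,4] PP\(S/NP)   <
        [2,3] "cat" : S
        [3,4] "no" : (PP\(S/NP))\S
  [4,8] N\PP   <B
    [4,6] S\PP   <B
      [4,5] "with" : PP\PP
      [5,6] "near" : S\PP
    [6,8] N\S   >
      [6,7] "from" : (N\S)/NP
      [7,8] "city" : NP

YES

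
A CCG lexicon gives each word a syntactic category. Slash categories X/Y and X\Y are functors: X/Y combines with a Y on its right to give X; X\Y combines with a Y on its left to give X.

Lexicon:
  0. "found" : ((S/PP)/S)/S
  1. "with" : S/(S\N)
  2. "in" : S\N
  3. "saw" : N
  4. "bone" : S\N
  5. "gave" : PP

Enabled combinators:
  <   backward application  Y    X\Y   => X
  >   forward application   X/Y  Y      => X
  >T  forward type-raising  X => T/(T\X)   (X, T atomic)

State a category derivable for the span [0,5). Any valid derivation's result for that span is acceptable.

S/PP

[0,6] S   >
  [0,5] S/PP   >
    [0,3] (S/PP)/S   >
      [0,1] "found" : ((S/PP)/S)/S
      [1,3] S   >
        [1,2] "with" : S/(S\N)
        [2,3] "in" : S\N
    [3,5] S   <
      [3,4] "saw" : N
      [4,5] "bone" : S\N
  [5,6] "gave" : PP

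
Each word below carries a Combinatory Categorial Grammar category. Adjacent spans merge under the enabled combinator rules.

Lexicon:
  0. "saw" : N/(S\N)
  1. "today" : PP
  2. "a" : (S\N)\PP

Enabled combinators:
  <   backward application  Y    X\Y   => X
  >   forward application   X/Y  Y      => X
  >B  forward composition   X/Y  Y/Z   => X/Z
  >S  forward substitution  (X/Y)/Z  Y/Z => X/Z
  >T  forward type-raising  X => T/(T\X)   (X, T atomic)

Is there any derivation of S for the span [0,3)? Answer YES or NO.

NO

N/(S\N) PP (S\N)\PP
CKY chart[0,3] = {N, N/(N\N), NP/(NP\N), PP/(PP\N), S/(S\N)}; S ∉ chart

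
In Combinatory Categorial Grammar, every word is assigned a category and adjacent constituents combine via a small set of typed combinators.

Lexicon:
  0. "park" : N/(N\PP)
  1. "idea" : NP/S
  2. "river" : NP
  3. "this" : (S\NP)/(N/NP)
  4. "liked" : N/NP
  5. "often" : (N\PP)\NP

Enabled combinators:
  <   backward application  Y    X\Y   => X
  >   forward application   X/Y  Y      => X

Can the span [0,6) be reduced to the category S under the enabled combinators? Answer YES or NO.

N/(N\PP) NP/S NP (S\NP)/(N/NP) N/NP (N\PP)\NP
CKY chart[0,6] = {N}; S ∉ chart

NO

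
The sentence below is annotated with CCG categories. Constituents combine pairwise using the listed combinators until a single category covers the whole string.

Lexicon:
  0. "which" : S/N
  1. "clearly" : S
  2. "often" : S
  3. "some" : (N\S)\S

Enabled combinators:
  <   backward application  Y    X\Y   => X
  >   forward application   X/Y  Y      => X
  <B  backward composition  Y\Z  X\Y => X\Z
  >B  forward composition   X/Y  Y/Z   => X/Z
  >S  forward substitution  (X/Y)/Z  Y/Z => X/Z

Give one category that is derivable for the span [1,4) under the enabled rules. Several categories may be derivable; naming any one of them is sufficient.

[0,4] S   >
  [0,1] "which" : S/N
  [1,4] N   <
    [1,2] "clearly" : S
    [2,4] N\S   <
      [2,3] "often" : S
      [3,4] "some" : (N\S)\S

N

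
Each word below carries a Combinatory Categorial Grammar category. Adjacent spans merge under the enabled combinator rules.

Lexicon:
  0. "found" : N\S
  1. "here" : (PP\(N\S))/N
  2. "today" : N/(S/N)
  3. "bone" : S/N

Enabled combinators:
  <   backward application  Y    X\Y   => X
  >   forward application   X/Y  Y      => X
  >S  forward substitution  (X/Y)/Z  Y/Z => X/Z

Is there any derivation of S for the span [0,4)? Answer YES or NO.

NO

N\S (PP\(N\S))/N N/(S/N) S/N
CKY chart[0,4] = {PP}; S ∉ chart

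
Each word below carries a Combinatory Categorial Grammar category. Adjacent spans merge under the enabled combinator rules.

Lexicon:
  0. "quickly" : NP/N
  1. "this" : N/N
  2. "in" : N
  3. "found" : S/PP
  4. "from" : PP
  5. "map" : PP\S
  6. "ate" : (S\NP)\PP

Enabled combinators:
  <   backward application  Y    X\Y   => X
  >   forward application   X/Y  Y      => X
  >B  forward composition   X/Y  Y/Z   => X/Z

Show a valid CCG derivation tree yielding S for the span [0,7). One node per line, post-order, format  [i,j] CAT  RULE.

[0,1] NP/N  lex  "quickly"
[1,2] N/N  lex  "this"
[0,2] NP/N  >B  k=1
[2,3] N  lex  "in"
[0,3] NP  >  k=2
[3,4] S/PP  lex  "found"
[4,5] PP  lex  "from"
[3,5] S  >  k=4
[5,6] PP\S  lex  "map"
[3,6] PP  <  k=5
[6,7] (S\NP)\PP  lex  "ate"
[3,7] S\NP  <  k=6
[0,7] S  <  k=3

[0,7] S   <
  [0,3] NP   >
    [0,2] NP/N   >B
      [0,1] "quickly" : NP/N
      [1,2] "this" : N/N
    [2,3] "in" : N
  [3,7] S\NP   <
    [3,6] PP   <
      [3,5] S   >
        [3,4] "found" : S/PP
        [4,5] "from" : PP
      [5,6] "map" : PP\S
    [6,7] "ate" : (S\NP)\PP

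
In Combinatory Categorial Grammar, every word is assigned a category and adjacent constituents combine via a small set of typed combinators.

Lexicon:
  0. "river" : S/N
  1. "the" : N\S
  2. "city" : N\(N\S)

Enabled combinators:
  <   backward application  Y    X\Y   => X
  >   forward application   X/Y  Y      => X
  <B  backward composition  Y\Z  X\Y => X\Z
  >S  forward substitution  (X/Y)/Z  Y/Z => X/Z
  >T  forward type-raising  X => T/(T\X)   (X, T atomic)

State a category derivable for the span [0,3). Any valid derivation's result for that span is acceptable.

S

[0,3] S   >
  [0,1] "river" : S/N
  [1,3] N   <
    [1,2] "the" : N\S
    [2,3] "city" : N\(N\S)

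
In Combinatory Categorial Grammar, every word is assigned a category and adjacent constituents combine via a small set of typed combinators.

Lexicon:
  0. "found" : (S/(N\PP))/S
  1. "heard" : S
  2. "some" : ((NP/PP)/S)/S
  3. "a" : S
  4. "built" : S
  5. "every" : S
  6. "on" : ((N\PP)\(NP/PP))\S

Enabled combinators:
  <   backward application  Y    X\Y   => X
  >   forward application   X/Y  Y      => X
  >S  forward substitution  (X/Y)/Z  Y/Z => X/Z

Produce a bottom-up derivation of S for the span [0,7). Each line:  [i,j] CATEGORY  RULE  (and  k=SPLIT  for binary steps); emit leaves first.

[0,7] S   >
  [0,2] S/(N\PP)   >
    [0,1] "found" : (S/(N\PP))/S
    [1,2] "heard" : S
  [2,7] N\PP   <
    [2,5] NP/PP   >
      [2,4] (NP/PP)/S   >
        [2,3] "some" : ((NP/PP)/S)/S
        [3,4] "a" : S
      [4,5] "built" : S
    [5,7] (N\PP)\(NP/PP)   <
      [5,6] "every" : S
      [6,7] "on" : ((N\PP)\(NP/PP))\S

[0,1] (S/(N\PP))/S  lex  "found"
[1,2] S  lex  "heard"
[0,2] S/(N\PP)  >  k=1
[2,3] ((NP/PP)/S)/S  lex  "some"
[3,4] S  lex  "a"
[2,4] (NP/PP)/S  >  k=3
[4,5] S  lex  "built"
[2,5] NP/PP  >  k=4
[5,6] S  lex  "every"
[6,7] ((N\PP)\(NP/PP))\S  lex  "on"
[5,7] (N\PP)\(NP/PP)  <  k=6
[2,7] N\PP  <  k=5
[0,7] S  >  k=2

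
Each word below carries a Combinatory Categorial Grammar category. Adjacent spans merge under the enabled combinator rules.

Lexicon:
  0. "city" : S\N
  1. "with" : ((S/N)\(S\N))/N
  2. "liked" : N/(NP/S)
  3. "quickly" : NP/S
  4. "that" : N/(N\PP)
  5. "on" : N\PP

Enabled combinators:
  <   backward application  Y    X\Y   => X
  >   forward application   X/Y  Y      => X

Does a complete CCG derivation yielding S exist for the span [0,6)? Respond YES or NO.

YES

[0,6] S   >
  [0,4] S/N   <
    [0,1] "city" : S\N
    [1,4] (S/N)\(S\N)   >
      [1,2] "with" : ((S/N)\(S\N))/N
      [2,4] N   >
        [2,3] "liked" : N/(NP/S)
        [3,4] "quickly" : NP/S
  [4,6] N   >
    [4,5] "that" : N/(N\PP)
    [5,6] "on" : N\PP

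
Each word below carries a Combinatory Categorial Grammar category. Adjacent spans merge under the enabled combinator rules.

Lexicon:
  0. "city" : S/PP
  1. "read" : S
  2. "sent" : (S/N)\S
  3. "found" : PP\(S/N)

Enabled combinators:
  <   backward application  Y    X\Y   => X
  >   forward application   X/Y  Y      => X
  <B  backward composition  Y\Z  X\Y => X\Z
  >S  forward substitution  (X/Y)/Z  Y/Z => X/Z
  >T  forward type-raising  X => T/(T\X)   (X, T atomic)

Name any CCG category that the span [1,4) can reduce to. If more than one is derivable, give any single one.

[0,4] S   >
  [0,1] "city" : S/PP
  [1,4] PP   <
    [1,3] S/N   <
      [1,2] "read" : S
      [2,3] "sent" : (S/N)\S
    [3,4] "found" : PP\(S/N)

PP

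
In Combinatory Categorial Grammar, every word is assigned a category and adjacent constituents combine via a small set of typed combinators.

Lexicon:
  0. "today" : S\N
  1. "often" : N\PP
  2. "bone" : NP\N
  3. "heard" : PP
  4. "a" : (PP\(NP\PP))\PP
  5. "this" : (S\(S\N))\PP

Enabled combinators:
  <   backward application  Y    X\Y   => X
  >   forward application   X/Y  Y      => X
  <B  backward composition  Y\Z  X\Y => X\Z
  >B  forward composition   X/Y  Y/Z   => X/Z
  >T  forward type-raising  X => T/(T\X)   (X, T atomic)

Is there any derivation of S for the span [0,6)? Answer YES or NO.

[0,6] S   <
  [0,1] "today" : S\N
  [1,6] S\(S\N)   <
    [1,5] PP   <
      [1,3] NP\PP   <B
        [1,2] "often" : N\PP
        [2,3] "bone" : NP\N
      [3,5] PP\(NP\PP)   <
        [3,4] "heard" : PP
        [4,5] "a" : (PP\(NP\PP))\PP
    [5,6] "this" : (S\(S\N))\PP

YES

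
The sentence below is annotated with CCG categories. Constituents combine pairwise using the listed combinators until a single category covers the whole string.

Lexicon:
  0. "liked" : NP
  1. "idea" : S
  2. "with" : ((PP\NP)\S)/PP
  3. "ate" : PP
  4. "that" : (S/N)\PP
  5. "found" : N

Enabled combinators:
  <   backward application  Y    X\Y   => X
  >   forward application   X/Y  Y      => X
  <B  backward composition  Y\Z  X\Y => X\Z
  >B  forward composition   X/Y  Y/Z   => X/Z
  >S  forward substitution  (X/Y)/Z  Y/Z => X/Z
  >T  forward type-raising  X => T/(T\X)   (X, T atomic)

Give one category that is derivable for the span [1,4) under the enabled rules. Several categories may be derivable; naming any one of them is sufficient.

PP\NP

[0,6] S   >
  [0,5] S/N   <
    [0,4] PP   <
      [0,1] "liked" : NP
      [1,4] PP\NP   <
        [1,2] "idea" : S
        [2,4] (PP\NP)\S   >
          [2,3] "with" : ((PP\NP)\S)/PP
          [3,4] "ate" : PP
    [4,5] "that" : (S/N)\PP
  [5,6] "found" : N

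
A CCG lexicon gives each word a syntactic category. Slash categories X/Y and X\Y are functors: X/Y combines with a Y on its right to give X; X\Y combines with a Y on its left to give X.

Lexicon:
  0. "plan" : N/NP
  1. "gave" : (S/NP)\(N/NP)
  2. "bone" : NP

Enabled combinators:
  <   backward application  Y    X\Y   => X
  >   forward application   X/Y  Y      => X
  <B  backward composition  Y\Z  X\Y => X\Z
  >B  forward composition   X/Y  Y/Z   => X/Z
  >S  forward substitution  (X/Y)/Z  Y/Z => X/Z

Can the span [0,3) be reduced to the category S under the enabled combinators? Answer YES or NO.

[0,3] S   >
  [0,2] S/NP   <
    [0,1] "plan" : N/NP
    [1,2] "gave" : (S/NP)\(N/NP)
  [2,3] "bone" : NP

YES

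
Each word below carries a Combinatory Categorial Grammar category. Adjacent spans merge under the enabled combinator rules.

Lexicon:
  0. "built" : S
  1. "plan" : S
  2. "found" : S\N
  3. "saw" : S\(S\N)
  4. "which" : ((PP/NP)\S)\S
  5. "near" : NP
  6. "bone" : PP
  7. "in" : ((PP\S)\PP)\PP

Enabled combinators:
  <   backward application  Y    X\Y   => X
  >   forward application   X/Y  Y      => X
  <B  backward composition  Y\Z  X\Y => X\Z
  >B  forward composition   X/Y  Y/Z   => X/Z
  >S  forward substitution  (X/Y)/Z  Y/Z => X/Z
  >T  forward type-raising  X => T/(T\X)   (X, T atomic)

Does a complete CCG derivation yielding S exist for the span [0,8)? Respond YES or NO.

S S S\N S\(S\N) ((PP/NP)\S)\S NP PP ((PP\S)\PP)\PP
CKY chart[0,8] = {N/(N\PP), NP/(NP\PP), PP, PP/(PP\PP), S/(S\PP)}; S ∉ chart

NO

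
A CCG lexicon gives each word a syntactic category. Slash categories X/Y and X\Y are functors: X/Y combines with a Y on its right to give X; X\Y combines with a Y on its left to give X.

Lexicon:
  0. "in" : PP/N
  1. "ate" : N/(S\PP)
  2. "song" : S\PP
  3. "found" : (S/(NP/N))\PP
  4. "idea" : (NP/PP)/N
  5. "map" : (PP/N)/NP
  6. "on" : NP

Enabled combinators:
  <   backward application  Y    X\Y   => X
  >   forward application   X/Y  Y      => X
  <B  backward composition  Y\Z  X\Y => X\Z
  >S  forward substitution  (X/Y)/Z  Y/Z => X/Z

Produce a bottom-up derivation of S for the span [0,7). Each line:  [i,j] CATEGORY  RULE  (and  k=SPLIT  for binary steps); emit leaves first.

[0,1] PP/N  lex  "in"
[1,2] N/(S\PP)  lex  "ate"
[2,3] S\PP  lex  "song"
[1,3] N  >  k=2
[0,3] PP  >  k=1
[3,4] (S/(NP/N))\PP  lex  "found"
[0,4] S/(NP/N)  <  k=3
[4,5] (NP/PP)/N  lex  "idea"
[5,6] (PP/N)/NP  lex  "map"
[6,7] NP  lex  "on"
[5,7] PP/N  >  k=6
[4,7] NP/N  >S  k=5
[0,7] S  >  k=4

[0,7] S   >
  [0,4] S/(NP/N)   <
    [0,3] PP   >
      [0,1] "in" : PP/N
      [1,3] N   >
        [1,2] "ate" : N/(S\PP)
        [2,3] "song" : S\PP
    [3,4] "found" : (S/(NP/N))\PP
  [4,7] NP/N   >S
    [4,5] "idea" : (NP/PP)/N
    [5,7] PP/N   >
      [5,6] "map" : (PP/N)/NP
      [6,7] "on" : NP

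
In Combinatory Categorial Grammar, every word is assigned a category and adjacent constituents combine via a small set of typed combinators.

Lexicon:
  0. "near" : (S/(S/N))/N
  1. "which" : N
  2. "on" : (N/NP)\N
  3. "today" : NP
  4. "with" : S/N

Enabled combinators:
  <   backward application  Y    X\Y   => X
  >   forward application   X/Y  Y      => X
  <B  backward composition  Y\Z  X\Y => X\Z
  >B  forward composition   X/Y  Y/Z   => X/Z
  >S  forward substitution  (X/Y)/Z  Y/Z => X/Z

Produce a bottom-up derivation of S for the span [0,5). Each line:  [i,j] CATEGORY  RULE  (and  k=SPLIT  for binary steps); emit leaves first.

[0,5] S   >
  [0,4] S/(S/N)   >
    [0,1] "near" : (S/(S/N))/N
    [1,4] N   >
      [1,3] N/NP   <
        [1,2] "which" : N
        [2,3] "on" : (N/NP)\N
      [3,4] "today" : NP
  [4,5] "with" : S/N

[0,1] (S/(S/N))/N  lex  "near"
[1,2] N  lex  "which"
[2,3] (N/NP)\N  lex  "on"
[1,3] N/NP  <  k=2
[3,4] NP  lex  "today"
[1,4] N  >  k=3
[0,4] S/(S/N)  >  k=1
[4,5] S/N  lex  "with"
[0,5] S  >  k=4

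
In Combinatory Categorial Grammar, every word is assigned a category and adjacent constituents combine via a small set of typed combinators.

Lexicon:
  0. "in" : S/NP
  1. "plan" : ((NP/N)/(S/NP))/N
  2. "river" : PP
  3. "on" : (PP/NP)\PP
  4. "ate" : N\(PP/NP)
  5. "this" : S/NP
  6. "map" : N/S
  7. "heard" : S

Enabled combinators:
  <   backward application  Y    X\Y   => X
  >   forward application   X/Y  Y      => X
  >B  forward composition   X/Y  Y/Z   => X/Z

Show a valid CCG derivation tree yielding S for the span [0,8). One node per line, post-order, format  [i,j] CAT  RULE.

[0,8] S   >
  [0,6] S/N   >B
    [0,1] "in" : S/NP
    [1,6] NP/N   >
      [1,5] (NP/N)/(S/NP)   >
        [1,2] "plan" : ((NP/N)/(S/NP))/N
        [2,5] N   <
          [2,4] PP/NP   <
            [2,3] "river" : PP
            [3,4] "on" : (PP/NP)\PP
          [4,5] "ate" : N\(PP/NP)
      [5,6] "this" : S/NP
  [6,8] N   >
    [6,7] "map" : N/S
    [7,8] "heard" : S

[0,1] S/NP  lex  "in"
[1,2] ((NP/N)/(S/NP))/N  lex  "plan"
[2,3] PP  lex  "river"
[3,4] (PP/NP)\PP  lex  "on"
[2,4] PP/NP  <  k=3
[4,5] N\(PP/NP)  lex  "ate"
[2,5] N  <  k=4
[1,5] (NP/N)/(S/NP)  >  k=2
[5,6] S/NP  lex  "this"
[1,6] NP/N  >  k=5
[0,6] S/N  >B  k=1
[6,7] N/S  lex  "map"
[7,8] S  lex  "heard"
[6,8] N  >  k=7
[0,8] S  >  k=6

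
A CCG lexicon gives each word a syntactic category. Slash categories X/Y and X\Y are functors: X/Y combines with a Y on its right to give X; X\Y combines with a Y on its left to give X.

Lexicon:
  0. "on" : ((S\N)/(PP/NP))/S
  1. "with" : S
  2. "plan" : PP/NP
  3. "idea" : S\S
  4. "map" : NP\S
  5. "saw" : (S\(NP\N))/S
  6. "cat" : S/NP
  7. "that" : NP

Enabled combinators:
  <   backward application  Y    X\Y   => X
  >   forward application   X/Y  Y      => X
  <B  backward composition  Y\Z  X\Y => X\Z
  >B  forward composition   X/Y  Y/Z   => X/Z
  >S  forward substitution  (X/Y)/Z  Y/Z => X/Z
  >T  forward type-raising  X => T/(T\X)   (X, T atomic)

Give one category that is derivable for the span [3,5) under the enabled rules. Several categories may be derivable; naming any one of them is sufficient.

NP\S

[0,8] S   <
  [0,5] NP\N   <B
    [0,3] S\N   >
      [0,2] (S\N)/(PP/NP)   >
        [0,1] "on" : ((S\N)/(PP/NP))/S
        [1,2] "with" : S
      [2,3] "plan" : PP/NP
    [3,5] NP\S   <B
      [3,4] "idea" : S\S
      [4,5] "map" : NP\S
  [5,8] S\(NP\N)   >
    [5,6] "saw" : (S\(NP\N))/S
    [6,8] S   >
      [6,7] "cat" : S/NP
      [7,8] "that" : NP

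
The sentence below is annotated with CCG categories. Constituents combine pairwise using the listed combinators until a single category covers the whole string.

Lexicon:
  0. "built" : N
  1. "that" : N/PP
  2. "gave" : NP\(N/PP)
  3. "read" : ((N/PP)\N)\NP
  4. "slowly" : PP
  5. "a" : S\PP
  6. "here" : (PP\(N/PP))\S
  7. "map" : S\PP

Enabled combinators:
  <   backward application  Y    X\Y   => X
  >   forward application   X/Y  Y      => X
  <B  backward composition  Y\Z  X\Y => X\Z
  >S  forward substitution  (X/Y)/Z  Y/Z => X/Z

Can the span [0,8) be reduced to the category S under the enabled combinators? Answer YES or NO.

[0,8] S   <
  [0,7] PP   <
    [0,4] N/PP   <
      [0,1] "built" : N
      [1,4] (N/PP)\N   <
        [1,3] NP   <
          [1,2] "that" : N/PP
          [2,3] "gave" : NP\(N/PP)
        [3,4] "read" : ((N/PP)\N)\NP
    [4,7] PP\(N/PP)   <
      [4,6] S   <
        [4,5] "slowly" : PP
        [5,6] "a" : S\PP
      [6,7] "here" : (PP\(N/PP))\S
  [7,8] "map" : S\PP

YES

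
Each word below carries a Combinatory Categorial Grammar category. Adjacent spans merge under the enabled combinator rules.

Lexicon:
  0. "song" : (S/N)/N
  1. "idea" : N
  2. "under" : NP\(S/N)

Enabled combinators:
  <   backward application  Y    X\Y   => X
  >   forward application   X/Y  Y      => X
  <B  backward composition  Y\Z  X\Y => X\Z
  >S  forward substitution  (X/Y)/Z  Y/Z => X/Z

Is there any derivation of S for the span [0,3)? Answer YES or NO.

NO

(S/N)/N N NP\(S/N)
CKY chart[0,3] = {NP}; S ∉ chart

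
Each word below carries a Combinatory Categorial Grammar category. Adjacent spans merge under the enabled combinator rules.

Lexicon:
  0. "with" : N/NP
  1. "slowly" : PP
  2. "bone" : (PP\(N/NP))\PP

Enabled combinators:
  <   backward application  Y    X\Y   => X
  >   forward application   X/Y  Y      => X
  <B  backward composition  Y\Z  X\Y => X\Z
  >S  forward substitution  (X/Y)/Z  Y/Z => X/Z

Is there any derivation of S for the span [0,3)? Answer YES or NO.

NO

N/NP PP (PP\(N/NP))\PP
CKY chart[0,3] = {PP}; S ∉ chart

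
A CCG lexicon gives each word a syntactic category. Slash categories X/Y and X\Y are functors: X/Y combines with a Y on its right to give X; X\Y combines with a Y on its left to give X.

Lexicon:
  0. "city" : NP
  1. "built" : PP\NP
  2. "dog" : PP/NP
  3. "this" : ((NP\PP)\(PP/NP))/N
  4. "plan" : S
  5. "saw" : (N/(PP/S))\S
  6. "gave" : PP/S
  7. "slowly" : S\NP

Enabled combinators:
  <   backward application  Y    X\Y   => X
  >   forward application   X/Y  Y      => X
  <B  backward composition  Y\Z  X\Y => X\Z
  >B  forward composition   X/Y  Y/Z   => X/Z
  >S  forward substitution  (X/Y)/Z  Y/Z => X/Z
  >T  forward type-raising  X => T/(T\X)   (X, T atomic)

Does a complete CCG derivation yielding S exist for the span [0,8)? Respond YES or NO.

[0,8] S   <
  [0,2] PP   >
    [0,1] PP/(PP\NP)   >T
      [0,1] "city" : NP
    [1,2] "built" : PP\NP
  [2,8] S\PP   <B
    [2,7] NP\PP   <
      [2,3] "dog" : PP/NP
      [3,7] (NP\PP)\(PP/NP)   >
        [3,4] "this" : ((NP\PP)\(PP/NP))/N
        [4,7] N   >
          [4,6] N/(PP/S)   <
            [4,5] "plan" : S
            [5,6] "saw" : (N/(PP/S))\S
          [6,7] "gave" : PP/S
    [7,8] "slowly" : S\NP

YES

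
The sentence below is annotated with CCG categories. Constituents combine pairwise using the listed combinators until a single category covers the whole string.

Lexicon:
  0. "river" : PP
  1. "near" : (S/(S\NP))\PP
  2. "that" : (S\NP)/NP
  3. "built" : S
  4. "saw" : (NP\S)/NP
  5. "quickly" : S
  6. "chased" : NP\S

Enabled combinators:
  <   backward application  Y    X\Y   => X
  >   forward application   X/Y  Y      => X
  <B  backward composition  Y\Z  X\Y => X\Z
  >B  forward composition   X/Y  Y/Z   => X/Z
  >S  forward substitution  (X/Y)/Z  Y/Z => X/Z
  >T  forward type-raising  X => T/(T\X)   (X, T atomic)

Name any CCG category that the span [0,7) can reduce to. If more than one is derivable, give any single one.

S

[0,7] S   >
  [0,2] S/(S\NP)   <
    [0,1] "river" : PP
    [1,2] "near" : (S/(S\NP))\PP
  [2,7] S\NP   >
    [2,3] "that" : (S\NP)/NP
    [3,7] NP   <
      [3,4] "built" : S
      [4,7] NP\S   >
        [4,5] "saw" : (NP\S)/NP
        [5,7] NP   >
          [5,6] NP/(NP\S)   >T
            [5,6] "quickly" : S
          [6,7] "chased" : NP\S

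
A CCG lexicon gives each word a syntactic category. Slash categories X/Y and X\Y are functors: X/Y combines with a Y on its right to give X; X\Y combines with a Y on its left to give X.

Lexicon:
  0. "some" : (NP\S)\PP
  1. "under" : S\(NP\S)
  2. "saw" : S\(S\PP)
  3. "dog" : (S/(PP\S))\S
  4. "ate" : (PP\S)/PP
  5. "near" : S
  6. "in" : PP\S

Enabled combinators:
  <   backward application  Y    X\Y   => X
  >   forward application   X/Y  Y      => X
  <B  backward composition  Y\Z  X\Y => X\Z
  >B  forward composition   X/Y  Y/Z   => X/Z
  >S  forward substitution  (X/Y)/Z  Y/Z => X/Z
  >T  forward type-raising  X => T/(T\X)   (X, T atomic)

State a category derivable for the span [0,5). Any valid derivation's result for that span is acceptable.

S/PP

[0,7] S   >
  [0,5] S/PP   >B
    [0,4] S/(PP\S)   <
      [0,3] S   <
        [0,2] S\PP   <B
          [0,1] "some" : (NP\S)\PP
          [1,2] "under" : S\(NP\S)
        [2,3] "saw" : S\(S\PP)
      [3,4] "dog" : (S/(PP\S))\S
    [4,5] "ate" : (PP\S)/PP
  [5,7] PP   <
    [5,6] "near" : S
    [6,7] "in" : PP\S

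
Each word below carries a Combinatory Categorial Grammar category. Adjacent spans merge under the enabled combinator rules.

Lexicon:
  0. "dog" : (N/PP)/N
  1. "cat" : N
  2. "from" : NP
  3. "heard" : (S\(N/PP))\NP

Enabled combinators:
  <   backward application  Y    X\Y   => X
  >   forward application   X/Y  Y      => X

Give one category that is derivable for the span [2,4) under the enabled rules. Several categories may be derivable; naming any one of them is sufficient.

[0,4] S   <
  [0,2] N/PP   >
    [0,1] "dog" : (N/PP)/N
    [1,2] "cat" : N
  [2,4] S\(N/PP)   <
    [2,3] "from" : NP
    [3,4] "heard" : (S\(N/PP))\NP

S\(N/PP)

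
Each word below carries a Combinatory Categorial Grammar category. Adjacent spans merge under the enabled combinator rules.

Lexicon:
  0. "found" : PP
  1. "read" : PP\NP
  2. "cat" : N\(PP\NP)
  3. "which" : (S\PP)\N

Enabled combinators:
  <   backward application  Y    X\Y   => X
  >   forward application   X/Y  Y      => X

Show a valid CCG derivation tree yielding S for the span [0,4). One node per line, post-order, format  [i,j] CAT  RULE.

[0,4] S   <
  [0,1] "found" : PP
  [1,4] S\PP   <
    [1,3] N   <
      [1,2] "read" : PP\NP
      [2,3] "cat" : N\(PP\NP)
    [3,4] "which" : (S\PP)\N

[0,1] PP  lex  "found"
[1,2] PP\NP  lex  "read"
[2,3] N\(PP\NP)  lex  "cat"
[1,3] N  <  k=2
[3,4] (S\PP)\N  lex  "which"
[1,4] S\PP  <  k=3
[0,4] S  <  k=1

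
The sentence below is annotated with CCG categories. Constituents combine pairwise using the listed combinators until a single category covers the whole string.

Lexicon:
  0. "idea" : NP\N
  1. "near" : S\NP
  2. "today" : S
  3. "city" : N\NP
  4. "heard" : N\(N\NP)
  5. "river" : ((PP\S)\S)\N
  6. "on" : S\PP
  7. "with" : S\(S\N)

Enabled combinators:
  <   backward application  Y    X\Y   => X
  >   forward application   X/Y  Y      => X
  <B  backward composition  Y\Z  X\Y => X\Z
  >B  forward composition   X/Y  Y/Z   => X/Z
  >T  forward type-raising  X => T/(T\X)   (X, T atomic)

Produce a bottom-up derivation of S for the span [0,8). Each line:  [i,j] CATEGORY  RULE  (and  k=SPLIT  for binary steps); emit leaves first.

[0,1] NP\N  lex  "idea"
[1,2] S\NP  lex  "near"
[0,2] S\N  <B  k=1
[2,3] S  lex  "today"
[3,4] N\NP  lex  "city"
[4,5] N\(N\NP)  lex  "heard"
[3,5] N  <  k=4
[5,6] ((PP\S)\S)\N  lex  "river"
[3,6] (PP\S)\S  <  k=5
[2,6] PP\S  <  k=3
[0,6] PP\N  <B  k=2
[6,7] S\PP  lex  "on"
[0,7] S\N  <B  k=6
[7,8] S\(S\N)  lex  "with"
[0,8] S  <  k=7

[0,8] S   <
  [0,7] S\N   <B
    [0,6] PP\N   <B
      [0,2] S\N   <B
        [0,1] "idea" : NP\N
        [1,2] "near" : S\NP
      [2,6] PP\S   <
        [2,3] "today" : S
        [3,6] (PP\S)\S   <
          [3,5] N   <
            [3,4] "city" : N\NP
            [4,5] "heard" : N\(N\NP)
          [5,6] "river" : ((PP\S)\S)\N
    [6,7] "on" : S\PP
  [7,8] "with" : S\(S\N)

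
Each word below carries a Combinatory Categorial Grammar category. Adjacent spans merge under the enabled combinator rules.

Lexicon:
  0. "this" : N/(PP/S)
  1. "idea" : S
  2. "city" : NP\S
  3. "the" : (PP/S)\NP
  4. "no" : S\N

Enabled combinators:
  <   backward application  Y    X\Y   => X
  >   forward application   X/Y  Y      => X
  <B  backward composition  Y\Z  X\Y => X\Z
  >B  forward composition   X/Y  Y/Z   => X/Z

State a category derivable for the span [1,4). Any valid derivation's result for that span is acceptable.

PP/S

[0,5] S   <
  [0,4] N   >
    [0,1] "this" : N/(PP/S)
    [1,4] PP/S   <
      [1,3] NP   <
        [1,2] "idea" : S
        [2,3] "city" : NP\S
      [3,4] "the" : (PP/S)\NP
  [4,5] "no" : S\N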